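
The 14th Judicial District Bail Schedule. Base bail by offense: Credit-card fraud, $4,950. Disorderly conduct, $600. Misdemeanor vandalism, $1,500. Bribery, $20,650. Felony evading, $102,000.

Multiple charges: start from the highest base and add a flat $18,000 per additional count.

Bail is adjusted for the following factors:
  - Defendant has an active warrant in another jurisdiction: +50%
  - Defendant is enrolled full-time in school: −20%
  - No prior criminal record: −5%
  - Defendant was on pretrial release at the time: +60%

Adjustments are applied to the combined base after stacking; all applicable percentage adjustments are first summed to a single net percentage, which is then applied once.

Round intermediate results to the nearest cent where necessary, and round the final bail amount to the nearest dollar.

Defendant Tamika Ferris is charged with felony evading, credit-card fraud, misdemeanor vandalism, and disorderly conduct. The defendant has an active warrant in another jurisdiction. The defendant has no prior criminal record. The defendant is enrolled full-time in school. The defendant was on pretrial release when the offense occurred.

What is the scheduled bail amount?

Base amounts from the schedule: felony evading $102,000; credit-card fraud $4,950; misdemeanor vandalism $1,500; disorderly conduct $600.
Stacking rule: highest base plus $18,000 per additional charge. Highest is felony evading at $102,000; 3 additional charges → +$54,000. Combined base = $156,000.
Net percentage adjustment: +50% −20% −5% +60% = +85%. $156,000 × 1.85 = $288,600.

$288,600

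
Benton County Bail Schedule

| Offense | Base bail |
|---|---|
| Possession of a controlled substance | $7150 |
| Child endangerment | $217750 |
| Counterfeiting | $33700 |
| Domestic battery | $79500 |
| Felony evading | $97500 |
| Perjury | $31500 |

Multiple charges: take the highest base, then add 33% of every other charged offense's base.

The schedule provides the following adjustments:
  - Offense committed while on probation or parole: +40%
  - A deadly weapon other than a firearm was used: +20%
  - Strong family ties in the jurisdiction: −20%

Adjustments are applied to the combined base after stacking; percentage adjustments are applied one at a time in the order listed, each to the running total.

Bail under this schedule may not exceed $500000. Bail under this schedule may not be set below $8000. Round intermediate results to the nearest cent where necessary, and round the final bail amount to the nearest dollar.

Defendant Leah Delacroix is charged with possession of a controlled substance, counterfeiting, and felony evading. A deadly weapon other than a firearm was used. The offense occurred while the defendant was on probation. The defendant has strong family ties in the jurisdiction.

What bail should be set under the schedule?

$149158

Base amounts from the schedule: possession of a controlled substance $7150; counterfeiting $33700; felony evading $97500.
Stacking rule: highest base plus 33% of each additional charge. Highest is felony evading at $97500. Additional: $7150 × 33% = $2359.50; $33700 × 33% = $11121. Combined base = $97500 + $13480.50 = $110980.50.
Offense committed while on probation or parole (+40%): $110980.50 × 1.4 = $155372.70.
A deadly weapon other than a firearm was used (+20%): $155372.70 × 1.2 = $186447.24.
Strong family ties in the jurisdiction (−20%): $186447.24 × 0.8 = $149157.79.
$149157.79 is within the $500000 maximum.
$149157.79 is at or above the $8000 minimum.
Rounded to the nearest dollar: $149158.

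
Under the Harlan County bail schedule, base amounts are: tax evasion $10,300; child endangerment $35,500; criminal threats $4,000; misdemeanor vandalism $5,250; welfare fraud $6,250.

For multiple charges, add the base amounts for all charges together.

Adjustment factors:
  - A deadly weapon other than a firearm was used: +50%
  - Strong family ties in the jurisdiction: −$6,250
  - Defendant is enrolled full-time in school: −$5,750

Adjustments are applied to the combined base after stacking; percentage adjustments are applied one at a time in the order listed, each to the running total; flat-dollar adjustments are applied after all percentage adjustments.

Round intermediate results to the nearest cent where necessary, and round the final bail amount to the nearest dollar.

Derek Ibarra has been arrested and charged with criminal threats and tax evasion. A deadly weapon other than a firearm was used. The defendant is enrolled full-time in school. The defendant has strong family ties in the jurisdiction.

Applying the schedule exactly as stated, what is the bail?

Base amounts from the schedule: criminal threats $4,000; tax evasion $10,300.
Stacking rule: sum of all bases. $4,000 + $10,300 = $14,300.
A deadly weapon other than a firearm was used (+50%): $14,300 × 1.5 = $21,450.
Strong family ties in the jurisdiction (−$6,250 flat): $21,450 − $6,250 = $15,200.
Defendant is enrolled full-time in school (−$5,750 flat): $15,200 − $5,750 = $9,450.

$9,450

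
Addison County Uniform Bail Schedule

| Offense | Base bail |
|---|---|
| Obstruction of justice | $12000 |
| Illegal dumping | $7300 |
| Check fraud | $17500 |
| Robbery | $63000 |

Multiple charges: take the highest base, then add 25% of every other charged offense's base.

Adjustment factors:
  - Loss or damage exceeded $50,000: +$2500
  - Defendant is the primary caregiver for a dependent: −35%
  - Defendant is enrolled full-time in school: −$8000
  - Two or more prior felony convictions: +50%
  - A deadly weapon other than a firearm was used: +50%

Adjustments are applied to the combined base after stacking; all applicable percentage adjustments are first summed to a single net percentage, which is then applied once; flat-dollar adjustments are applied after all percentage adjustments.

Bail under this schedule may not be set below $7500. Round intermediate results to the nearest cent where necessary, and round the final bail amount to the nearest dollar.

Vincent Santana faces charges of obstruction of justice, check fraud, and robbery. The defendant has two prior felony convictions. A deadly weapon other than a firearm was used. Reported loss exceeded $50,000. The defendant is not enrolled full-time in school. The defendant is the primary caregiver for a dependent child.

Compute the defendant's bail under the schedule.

Base amounts from the schedule: obstruction of justice $12000; check fraud $17500; robbery $63000.
Stacking rule: highest base plus 25% of each additional charge. Highest is robbery at $63000. Additional: $12000 × 25% = $3000; $17500 × 25% = $4375. Combined base = $63000 + $7375 = $70375.
Net percentage adjustment: −35% +50% +50% = +65%. $70375 × 1.65 = $116118.75.
Loss or damage exceeded $50,000 (+$2500 flat): $116118.75 + $2500 = $118618.75.
$118618.75 is at or above the $7500 minimum.
Rounded to the nearest dollar: $118619.

$118619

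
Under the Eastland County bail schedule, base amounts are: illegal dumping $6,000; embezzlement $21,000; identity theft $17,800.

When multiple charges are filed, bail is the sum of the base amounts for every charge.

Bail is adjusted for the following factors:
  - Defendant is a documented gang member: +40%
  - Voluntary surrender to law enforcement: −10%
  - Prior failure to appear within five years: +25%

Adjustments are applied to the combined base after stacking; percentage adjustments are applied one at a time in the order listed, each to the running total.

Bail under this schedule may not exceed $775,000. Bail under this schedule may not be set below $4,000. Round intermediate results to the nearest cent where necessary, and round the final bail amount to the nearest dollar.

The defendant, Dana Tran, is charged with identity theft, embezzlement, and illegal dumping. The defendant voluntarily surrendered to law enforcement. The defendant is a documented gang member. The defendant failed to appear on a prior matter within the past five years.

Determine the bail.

$70,560

Base amounts from the schedule: identity theft $17,800; embezzlement $21,000; illegal dumping $6,000.
Stacking rule: sum of all bases. $17,800 + $21,000 + $6,000 = $44,800.
Defendant is a documented gang member (+40%): $44,800 × 1.4 = $62,720.
Voluntary surrender to law enforcement (−10%): $62,720 × 0.9 = $56,448.
Prior failure to appear within five years (+25%): $56,448 × 1.25 = $70,560.
$70,560 is within the $775,000 maximum.
$70,560 is at or above the $4,000 minimum.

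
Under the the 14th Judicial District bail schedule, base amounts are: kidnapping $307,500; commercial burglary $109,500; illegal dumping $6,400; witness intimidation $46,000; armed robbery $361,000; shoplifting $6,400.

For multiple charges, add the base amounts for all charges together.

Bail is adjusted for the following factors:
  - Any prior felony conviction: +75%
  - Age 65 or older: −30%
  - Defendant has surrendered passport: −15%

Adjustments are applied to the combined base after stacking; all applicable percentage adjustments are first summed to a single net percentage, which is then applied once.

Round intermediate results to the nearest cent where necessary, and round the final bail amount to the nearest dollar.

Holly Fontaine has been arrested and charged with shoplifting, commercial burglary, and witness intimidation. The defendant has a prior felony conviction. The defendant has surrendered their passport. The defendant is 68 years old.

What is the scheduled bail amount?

$210,470

Base amounts from the schedule: shoplifting $6,400; commercial burglary $109,500; witness intimidation $46,000.
Stacking rule: sum of all bases. $6,400 + $109,500 + $46,000 = $161,900.
Net percentage adjustment: +75% −30% −15% = +30%. $161,900 × 1.3 = $210,470.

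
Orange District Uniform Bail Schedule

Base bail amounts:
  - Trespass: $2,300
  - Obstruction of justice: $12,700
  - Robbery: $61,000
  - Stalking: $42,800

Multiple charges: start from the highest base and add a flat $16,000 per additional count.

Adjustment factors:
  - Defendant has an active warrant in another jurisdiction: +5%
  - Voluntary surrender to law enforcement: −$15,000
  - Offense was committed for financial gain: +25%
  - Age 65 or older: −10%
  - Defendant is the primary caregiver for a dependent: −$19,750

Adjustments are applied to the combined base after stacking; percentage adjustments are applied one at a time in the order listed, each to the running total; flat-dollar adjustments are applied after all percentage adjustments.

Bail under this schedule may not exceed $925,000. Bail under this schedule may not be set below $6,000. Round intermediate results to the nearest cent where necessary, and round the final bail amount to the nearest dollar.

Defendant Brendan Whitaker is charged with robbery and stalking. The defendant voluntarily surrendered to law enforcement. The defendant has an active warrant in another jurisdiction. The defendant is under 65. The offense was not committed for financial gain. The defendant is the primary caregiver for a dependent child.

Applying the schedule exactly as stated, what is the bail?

$46,100

Base amounts from the schedule: robbery $61,000; stalking $42,800.
Stacking rule: highest base plus $16,000 per additional charge. Highest is robbery at $61,000; 1 additional charge → +$16,000. Combined base = $77,000.
Defendant has an active warrant in another jurisdiction (+5%): $77,000 × 1.05 = $80,850.
Voluntary surrender to law enforcement (−$15,000 flat): $80,850 − $15,000 = $65,850.
Defendant is the primary caregiver for a dependent (−$19,750 flat): $65,850 − $19,750 = $46,100.
$46,100 is within the $925,000 maximum.
$46,100 is at or above the $6,000 minimum.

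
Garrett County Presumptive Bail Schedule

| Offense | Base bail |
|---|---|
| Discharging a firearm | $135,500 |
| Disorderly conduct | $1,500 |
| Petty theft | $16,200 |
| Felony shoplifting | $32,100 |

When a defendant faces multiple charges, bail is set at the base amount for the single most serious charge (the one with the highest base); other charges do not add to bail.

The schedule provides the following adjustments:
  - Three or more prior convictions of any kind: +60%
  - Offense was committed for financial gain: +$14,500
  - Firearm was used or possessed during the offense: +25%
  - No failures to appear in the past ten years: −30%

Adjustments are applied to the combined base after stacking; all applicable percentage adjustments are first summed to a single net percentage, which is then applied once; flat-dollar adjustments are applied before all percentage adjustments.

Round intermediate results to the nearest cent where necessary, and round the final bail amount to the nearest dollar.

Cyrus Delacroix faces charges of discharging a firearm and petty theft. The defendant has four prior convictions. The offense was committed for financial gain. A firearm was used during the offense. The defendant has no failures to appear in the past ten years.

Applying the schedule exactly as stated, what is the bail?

$232,500

Base amounts from the schedule: discharging a firearm $135,500; petty theft $16,200.
Stacking rule: use the highest base only. Highest is discharging a firearm at $135,500. Combined base = $135,500.
Offense was committed for financial gain (+$14,500 flat): $135,500 + $14,500 = $150,000.
Net percentage adjustment: +60% +25% −30% = +55%. $150,000 × 1.55 = $232,500.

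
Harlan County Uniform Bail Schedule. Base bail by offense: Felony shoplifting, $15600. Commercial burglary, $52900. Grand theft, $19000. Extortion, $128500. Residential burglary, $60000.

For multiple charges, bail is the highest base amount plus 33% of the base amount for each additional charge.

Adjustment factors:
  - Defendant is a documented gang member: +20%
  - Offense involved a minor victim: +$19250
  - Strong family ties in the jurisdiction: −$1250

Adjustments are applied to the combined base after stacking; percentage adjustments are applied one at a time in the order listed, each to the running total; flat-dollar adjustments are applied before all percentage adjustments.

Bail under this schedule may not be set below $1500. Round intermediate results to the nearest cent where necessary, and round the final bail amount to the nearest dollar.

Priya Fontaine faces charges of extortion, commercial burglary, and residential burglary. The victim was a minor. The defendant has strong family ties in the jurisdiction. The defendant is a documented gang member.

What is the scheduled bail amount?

Base amounts from the schedule: extortion $128500; commercial burglary $52900; residential burglary $60000.
Stacking rule: highest base plus 33% of each additional charge. Highest is extortion at $128500. Additional: $52900 × 33% = $17457; $60000 × 33% = $19800. Combined base = $128500 + $37257 = $165757.
Offense involved a minor victim (+$19250 flat): $165757 + $19250 = $185007.
Strong family ties in the jurisdiction (−$1250 flat): $185007 − $1250 = $183757.
Defendant is a documented gang member (+20%): $183757 × 1.2 = $220508.40.
$220508.40 is at or above the $1500 minimum.
Rounded to the nearest dollar: $220508.

$220508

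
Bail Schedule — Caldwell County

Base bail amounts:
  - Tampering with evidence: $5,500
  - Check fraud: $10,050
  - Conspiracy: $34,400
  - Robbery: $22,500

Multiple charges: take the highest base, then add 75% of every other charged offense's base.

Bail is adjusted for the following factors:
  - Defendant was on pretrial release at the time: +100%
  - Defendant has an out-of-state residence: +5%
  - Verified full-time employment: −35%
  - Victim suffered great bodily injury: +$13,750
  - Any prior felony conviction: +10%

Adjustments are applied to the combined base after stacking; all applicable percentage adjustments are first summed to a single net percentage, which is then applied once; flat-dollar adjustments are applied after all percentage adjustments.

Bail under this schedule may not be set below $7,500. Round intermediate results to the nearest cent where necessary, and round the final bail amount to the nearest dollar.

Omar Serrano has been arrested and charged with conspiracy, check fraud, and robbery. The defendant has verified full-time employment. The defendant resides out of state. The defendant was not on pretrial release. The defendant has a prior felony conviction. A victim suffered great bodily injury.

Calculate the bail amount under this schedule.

Base amounts from the schedule: conspiracy $34,400; check fraud $10,050; robbery $22,500.
Stacking rule: highest base plus 75% of each additional charge. Highest is conspiracy at $34,400. Additional: $10,050 × 75% = $7,537.50; $22,500 × 75% = $16,875. Combined base = $34,400 + $24,412.50 = $58,812.50.
Net percentage adjustment: +5% −35% +10% = −20%. $58,812.50 × 0.8 = $47,050.
Victim suffered great bodily injury (+$13,750 flat): $47,050 + $13,750 = $60,800.
$60,800 is at or above the $7,500 minimum.

$60,800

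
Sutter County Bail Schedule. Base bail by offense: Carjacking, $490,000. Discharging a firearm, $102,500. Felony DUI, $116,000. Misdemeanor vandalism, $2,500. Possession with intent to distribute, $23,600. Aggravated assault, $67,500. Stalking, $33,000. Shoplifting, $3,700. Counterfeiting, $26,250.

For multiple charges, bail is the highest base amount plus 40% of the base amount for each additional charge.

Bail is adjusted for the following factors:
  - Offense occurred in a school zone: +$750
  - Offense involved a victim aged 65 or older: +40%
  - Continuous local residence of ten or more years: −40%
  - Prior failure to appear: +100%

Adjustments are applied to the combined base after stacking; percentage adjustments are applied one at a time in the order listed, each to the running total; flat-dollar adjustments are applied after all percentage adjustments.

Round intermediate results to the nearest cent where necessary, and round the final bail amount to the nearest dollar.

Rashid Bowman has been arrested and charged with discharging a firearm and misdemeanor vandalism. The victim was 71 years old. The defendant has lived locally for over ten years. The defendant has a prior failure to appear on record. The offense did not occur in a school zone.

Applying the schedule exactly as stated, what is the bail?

Base amounts from the schedule: discharging a firearm $102,500; misdemeanor vandalism $2,500.
Stacking rule: highest base plus 40% of each additional charge. Highest is discharging a firearm at $102,500. Additional: $2,500 × 40% = $1,000. Combined base = $102,500 + $1,000 = $103,500.
Offense involved a victim aged 65 or older (+40%): $103,500 × 1.4 = $144,900.
Continuous local residence of ten or more years (−40%): $144,900 × 0.6 = $86,940.
Prior failure to appear (+100%): $86,940 × 2 = $173,880.

$173,880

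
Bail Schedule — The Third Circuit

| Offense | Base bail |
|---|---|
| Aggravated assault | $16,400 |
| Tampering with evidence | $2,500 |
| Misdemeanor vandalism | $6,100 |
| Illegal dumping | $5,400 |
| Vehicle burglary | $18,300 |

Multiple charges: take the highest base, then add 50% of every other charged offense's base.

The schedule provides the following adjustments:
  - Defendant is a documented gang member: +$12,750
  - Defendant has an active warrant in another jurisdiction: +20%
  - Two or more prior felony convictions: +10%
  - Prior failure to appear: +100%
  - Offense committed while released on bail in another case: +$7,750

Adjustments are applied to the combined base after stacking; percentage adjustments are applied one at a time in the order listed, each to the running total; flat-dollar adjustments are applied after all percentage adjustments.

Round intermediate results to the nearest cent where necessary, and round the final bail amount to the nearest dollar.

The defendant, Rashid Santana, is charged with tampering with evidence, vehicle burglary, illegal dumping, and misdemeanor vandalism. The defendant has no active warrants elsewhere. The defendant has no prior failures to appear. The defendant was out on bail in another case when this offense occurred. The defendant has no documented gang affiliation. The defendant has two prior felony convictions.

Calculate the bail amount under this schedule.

Base amounts from the schedule: tampering with evidence $2,500; vehicle burglary $18,300; illegal dumping $5,400; misdemeanor vandalism $6,100.
Stacking rule: highest base plus 50% of each additional charge. Highest is vehicle burglary at $18,300. Additional: $2,500 × 50% = $1,250; $5,400 × 50% = $2,700; $6,100 × 50% = $3,050. Combined base = $18,300 + $7,000 = $25,300.
Two or more prior felony convictions (+10%): $25,300 × 1.1 = $27,830.
Offense committed while released on bail in another case (+$7,750 flat): $27,830 + $7,750 = $35,580.

$35,580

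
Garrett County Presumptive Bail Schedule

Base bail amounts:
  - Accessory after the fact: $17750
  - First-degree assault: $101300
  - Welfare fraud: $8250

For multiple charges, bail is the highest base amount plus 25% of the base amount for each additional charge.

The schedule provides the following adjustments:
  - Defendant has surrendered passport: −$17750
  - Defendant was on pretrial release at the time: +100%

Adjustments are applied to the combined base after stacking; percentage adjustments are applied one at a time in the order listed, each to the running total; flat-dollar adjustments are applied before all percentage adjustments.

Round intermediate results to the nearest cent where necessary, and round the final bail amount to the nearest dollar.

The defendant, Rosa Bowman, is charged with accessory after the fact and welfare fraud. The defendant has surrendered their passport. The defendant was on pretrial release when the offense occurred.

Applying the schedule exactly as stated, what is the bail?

$4125

Base amounts from the schedule: accessory after the fact $17750; welfare fraud $8250.
Stacking rule: highest base plus 25% of each additional charge. Highest is accessory after the fact at $17750. Additional: $8250 × 25% = $2062.50. Combined base = $17750 + $2062.50 = $19812.50.
Defendant has surrendered passport (−$17750 flat): $19812.50 − $17750 = $2062.50.
Defendant was on pretrial release at the time (+100%): $2062.50 × 2 = $4125.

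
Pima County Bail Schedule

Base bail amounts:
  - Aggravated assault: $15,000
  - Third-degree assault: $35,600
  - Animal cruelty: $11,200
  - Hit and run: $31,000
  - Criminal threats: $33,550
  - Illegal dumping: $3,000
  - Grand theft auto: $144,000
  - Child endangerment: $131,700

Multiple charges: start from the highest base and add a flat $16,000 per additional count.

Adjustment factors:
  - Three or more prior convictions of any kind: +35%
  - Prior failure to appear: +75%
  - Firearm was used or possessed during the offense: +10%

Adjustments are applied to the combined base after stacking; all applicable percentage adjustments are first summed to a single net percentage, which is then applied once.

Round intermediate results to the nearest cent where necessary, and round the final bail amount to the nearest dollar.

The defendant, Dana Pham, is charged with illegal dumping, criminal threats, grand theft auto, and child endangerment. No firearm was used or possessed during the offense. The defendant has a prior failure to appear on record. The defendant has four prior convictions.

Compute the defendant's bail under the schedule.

$403,200

Base amounts from the schedule: illegal dumping $3,000; criminal threats $33,550; grand theft auto $144,000; child endangerment $131,700.
Stacking rule: highest base plus $16,000 per additional charge. Highest is grand theft auto at $144,000; 3 additional charges → +$48,000. Combined base = $192,000.
Net percentage adjustment: +35% +75% = +110%. $192,000 × 2.1 = $403,200.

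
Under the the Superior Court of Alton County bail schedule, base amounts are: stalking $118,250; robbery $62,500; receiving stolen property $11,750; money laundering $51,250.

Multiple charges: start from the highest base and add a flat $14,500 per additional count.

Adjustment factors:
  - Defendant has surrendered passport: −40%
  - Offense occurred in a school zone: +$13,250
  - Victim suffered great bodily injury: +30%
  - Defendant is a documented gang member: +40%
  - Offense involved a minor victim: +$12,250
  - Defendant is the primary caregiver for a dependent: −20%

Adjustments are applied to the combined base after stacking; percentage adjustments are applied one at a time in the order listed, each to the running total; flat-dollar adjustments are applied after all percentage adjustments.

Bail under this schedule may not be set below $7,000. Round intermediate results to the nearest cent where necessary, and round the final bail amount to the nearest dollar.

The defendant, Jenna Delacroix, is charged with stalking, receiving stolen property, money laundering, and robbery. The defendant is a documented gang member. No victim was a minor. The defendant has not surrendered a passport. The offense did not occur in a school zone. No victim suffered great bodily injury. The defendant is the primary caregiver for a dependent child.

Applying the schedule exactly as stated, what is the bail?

Base amounts from the schedule: stalking $118,250; receiving stolen property $11,750; money laundering $51,250; robbery $62,500.
Stacking rule: highest base plus $14,500 per additional charge. Highest is stalking at $118,250; 3 additional charges → +$43,500. Combined base = $161,750.
Defendant is a documented gang member (+40%): $161,750 × 1.4 = $226,450.
Defendant is the primary caregiver for a dependent (−20%): $226,450 × 0.8 = $181,160.
$181,160 is at or above the $7,000 minimum.

$181,160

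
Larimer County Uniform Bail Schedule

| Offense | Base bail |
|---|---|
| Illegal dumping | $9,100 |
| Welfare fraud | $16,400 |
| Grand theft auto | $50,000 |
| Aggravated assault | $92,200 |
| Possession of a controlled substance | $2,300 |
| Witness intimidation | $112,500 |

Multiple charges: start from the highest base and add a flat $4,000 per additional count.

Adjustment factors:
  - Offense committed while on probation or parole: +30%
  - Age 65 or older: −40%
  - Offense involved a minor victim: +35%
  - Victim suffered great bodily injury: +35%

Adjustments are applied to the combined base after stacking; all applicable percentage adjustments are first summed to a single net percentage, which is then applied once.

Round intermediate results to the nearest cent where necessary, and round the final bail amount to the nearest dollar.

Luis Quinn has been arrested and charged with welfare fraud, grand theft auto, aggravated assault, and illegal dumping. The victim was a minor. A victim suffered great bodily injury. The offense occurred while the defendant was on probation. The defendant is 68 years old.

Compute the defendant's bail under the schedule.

$166,720

Base amounts from the schedule: welfare fraud $16,400; grand theft auto $50,000; aggravated assault $92,200; illegal dumping $9,100.
Stacking rule: highest base plus $4,000 per additional charge. Highest is aggravated assault at $92,200; 3 additional charges → +$12,000. Combined base = $104,200.
Net percentage adjustment: +30% −40% +35% +35% = +60%. $104,200 × 1.6 = $166,720.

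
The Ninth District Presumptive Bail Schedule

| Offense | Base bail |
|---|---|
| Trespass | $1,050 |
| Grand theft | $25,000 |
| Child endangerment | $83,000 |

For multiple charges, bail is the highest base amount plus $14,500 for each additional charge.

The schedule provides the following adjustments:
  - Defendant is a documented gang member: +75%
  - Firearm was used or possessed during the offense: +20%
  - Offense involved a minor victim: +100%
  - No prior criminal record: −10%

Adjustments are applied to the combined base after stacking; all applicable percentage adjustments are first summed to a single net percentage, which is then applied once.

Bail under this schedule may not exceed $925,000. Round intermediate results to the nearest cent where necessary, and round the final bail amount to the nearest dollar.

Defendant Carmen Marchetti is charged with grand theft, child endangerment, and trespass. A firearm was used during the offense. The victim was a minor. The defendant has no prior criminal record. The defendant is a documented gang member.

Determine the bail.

Base amounts from the schedule: grand theft $25,000; child endangerment $83,000; trespass $1,050.
Stacking rule: highest base plus $14,500 per additional charge. Highest is child endangerment at $83,000; 2 additional charges → +$29,000. Combined base = $112,000.
Net percentage adjustment: +75% +20% +100% −10% = +185%. $112,000 × 2.85 = $319,200.
$319,200 is within the $925,000 maximum.

$319,200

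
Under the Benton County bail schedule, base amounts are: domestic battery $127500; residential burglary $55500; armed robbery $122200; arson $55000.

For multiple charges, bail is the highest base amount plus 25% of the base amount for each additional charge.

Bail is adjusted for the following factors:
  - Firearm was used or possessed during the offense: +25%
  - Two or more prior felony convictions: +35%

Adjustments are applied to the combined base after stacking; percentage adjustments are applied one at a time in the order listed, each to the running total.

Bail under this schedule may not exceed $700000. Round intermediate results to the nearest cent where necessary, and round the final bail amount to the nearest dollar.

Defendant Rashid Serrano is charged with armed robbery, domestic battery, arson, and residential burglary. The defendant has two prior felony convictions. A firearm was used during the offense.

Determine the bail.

Base amounts from the schedule: armed robbery $122200; domestic battery $127500; arson $55000; residential burglary $55500.
Stacking rule: highest base plus 25% of each additional charge. Highest is domestic battery at $127500. Additional: $122200 × 25% = $30550; $55000 × 25% = $13750; $55500 × 25% = $13875. Combined base = $127500 + $58175 = $185675.
Firearm was used or possessed during the offense (+25%): $185675 × 1.25 = $232093.75.
Two or more prior felony convictions (+35%): $232093.75 × 1.35 = $313326.56.
$313326.56 is within the $700000 maximum.
Rounded to the nearest dollar: $313327.

$313327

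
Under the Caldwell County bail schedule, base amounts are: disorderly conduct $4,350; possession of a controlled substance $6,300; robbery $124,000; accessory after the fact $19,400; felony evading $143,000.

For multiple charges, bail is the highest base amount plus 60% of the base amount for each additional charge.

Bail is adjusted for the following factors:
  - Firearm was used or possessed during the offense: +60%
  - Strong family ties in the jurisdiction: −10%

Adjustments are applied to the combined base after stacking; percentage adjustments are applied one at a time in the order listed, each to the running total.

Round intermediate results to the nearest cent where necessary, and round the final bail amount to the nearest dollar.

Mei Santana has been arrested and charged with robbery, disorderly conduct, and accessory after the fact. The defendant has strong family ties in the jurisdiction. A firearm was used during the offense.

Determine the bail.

Base amounts from the schedule: robbery $124,000; disorderly conduct $4,350; accessory after the fact $19,400.
Stacking rule: highest base plus 60% of each additional charge. Highest is robbery at $124,000. Additional: $4,350 × 60% = $2,610; $19,400 × 60% = $11,640. Combined base = $124,000 + $14,250 = $138,250.
Firearm was used or possessed during the offense (+60%): $138,250 × 1.6 = $221,200.
Strong family ties in the jurisdiction (−10%): $221,200 × 0.9 = $199,080.

$199,080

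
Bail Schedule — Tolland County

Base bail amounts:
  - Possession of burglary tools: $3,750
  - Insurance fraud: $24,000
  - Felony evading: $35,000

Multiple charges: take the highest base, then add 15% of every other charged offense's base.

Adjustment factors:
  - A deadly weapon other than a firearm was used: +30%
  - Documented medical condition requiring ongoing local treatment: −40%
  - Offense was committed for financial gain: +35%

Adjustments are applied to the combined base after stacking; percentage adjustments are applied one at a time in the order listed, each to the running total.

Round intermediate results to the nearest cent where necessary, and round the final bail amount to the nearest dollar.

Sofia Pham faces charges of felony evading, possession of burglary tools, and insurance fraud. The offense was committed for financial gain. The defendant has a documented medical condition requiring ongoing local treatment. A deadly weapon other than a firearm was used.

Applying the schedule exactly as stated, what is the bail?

Base amounts from the schedule: felony evading $35,000; possession of burglary tools $3,750; insurance fraud $24,000.
Stacking rule: highest base plus 15% of each additional charge. Highest is felony evading at $35,000. Additional: $3,750 × 15% = $562.50; $24,000 × 15% = $3,600. Combined base = $35,000 + $4,162.50 = $39,162.50.
A deadly weapon other than a firearm was used (+30%): $39,162.50 × 1.3 = $50,911.25.
Documented medical condition requiring ongoing local treatment (−40%): $50,911.25 × 0.6 = $30,546.75.
Offense was committed for financial gain (+35%): $30,546.75 × 1.35 = $41,238.11.
Rounded to the nearest dollar: $41,238.

$41,238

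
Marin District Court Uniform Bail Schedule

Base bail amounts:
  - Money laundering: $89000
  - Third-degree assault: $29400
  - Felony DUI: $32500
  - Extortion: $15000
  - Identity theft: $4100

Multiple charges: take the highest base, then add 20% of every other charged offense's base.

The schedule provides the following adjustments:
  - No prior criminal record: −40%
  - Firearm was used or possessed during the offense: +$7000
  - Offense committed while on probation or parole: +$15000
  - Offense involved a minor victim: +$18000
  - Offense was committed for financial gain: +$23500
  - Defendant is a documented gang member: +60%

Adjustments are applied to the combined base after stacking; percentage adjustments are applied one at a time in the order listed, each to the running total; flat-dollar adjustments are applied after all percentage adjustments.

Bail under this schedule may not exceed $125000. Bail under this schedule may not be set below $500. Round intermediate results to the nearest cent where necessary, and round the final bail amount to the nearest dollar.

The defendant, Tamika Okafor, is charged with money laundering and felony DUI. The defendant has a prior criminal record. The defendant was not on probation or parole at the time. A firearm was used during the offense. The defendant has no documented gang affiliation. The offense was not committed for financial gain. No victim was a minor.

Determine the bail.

$102500

Base amounts from the schedule: money laundering $89000; felony DUI $32500.
Stacking rule: highest base plus 20% of each additional charge. Highest is money laundering at $89000. Additional: $32500 × 20% = $6500. Combined base = $89000 + $6500 = $95500.
Firearm was used or possessed during the offense (+$7000 flat): $95500 + $7000 = $102500.
$102500 is within the $125000 maximum.
$102500 is at or above the $500 minimum.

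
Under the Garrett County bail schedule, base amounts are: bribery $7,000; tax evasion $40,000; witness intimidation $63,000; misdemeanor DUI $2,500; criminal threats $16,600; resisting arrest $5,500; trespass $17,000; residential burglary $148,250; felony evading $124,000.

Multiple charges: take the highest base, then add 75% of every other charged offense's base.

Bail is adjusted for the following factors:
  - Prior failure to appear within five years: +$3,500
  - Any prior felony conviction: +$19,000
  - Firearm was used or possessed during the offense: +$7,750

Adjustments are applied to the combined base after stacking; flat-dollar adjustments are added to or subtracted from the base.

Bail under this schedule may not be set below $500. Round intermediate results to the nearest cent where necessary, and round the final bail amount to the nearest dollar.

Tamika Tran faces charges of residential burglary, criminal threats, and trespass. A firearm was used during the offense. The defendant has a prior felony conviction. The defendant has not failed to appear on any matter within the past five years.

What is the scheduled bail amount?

Base amounts from the schedule: residential burglary $148,250; criminal threats $16,600; trespass $17,000.
Stacking rule: highest base plus 75% of each additional charge. Highest is residential burglary at $148,250. Additional: $16,600 × 75% = $12,450; $17,000 × 75% = $12,750. Combined base = $148,250 + $25,200 = $173,450.
Any prior felony conviction (+$19,000 flat): $173,450 + $19,000 = $192,450.
Firearm was used or possessed during the offense (+$7,750 flat): $192,450 + $7,750 = $200,200.
$200,200 is at or above the $500 minimum.

$200,200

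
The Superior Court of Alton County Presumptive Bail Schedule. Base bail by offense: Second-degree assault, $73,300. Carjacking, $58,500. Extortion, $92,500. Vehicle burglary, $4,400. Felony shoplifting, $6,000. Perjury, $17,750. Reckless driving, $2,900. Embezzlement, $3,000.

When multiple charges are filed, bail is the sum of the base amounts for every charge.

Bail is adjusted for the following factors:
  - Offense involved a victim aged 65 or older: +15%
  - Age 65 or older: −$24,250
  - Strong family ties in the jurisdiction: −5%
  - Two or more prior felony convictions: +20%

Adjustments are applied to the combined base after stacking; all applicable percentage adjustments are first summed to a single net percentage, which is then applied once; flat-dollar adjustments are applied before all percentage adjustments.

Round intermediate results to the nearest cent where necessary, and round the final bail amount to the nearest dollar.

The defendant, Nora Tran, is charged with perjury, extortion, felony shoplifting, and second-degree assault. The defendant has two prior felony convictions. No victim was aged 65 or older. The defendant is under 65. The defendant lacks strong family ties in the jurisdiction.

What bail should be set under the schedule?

Base amounts from the schedule: perjury $17,750; extortion $92,500; felony shoplifting $6,000; second-degree assault $73,300.
Stacking rule: sum of all bases. $17,750 + $92,500 + $6,000 + $73,300 = $189,550.
Two or more prior felony convictions (+20%): $189,550 × 1.2 = $227,460.

$227,460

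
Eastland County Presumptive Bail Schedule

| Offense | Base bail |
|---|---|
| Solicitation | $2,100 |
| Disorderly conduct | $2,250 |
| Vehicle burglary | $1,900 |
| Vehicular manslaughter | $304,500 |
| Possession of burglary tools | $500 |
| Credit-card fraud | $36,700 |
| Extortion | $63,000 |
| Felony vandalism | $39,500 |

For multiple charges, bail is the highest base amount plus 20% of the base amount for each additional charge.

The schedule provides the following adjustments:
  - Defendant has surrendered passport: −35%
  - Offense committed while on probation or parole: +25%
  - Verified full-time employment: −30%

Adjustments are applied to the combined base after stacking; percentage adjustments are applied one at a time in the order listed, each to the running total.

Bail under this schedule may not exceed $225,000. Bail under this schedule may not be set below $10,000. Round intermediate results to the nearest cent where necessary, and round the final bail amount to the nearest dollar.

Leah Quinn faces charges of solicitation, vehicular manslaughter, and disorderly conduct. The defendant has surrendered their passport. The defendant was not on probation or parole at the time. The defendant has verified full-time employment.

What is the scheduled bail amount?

Base amounts from the schedule: solicitation $2,100; vehicular manslaughter $304,500; disorderly conduct $2,250.
Stacking rule: highest base plus 20% of each additional charge. Highest is vehicular manslaughter at $304,500. Additional: $2,100 × 20% = $420; $2,250 × 20% = $450. Combined base = $304,500 + $870 = $305,370.
Defendant has surrendered passport (−35%): $305,370 × 0.65 = $198,490.50.
Verified full-time employment (−30%): $198,490.50 × 0.7 = $138,943.35.
$138,943.35 is within the $225,000 maximum.
$138,943.35 is at or above the $10,000 minimum.
Rounded to the nearest dollar: $138,943.

$138,943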